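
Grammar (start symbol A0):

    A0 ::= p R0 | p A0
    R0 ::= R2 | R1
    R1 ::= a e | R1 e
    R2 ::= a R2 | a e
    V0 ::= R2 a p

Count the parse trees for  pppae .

2

Parse trees for pppae:
  [A0 p [A0 p [A0 p [R0 [R2 a e]]]]]
  [A0 p [A0 p [A0 p [R0 [R1 a e]]]]]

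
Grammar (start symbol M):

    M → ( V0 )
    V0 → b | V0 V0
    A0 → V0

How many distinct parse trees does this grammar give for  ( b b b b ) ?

5

Parse trees for ( b b b b ):
  [M ( [V0 [V0 b] [V0 [V0 b] [V0 [V0 b] [V0 b]]]] )]
  [M ( [V0 [V0 b] [V0 [V0 [V0 b] [V0 b]] [V0 b]]] )]
  [M ( [V0 [V0 [V0 b] [V0 b]] [V0 [V0 b] [V0 b]]] )]
  [M ( [V0 [V0 [V0 b] [V0 [V0 b] [V0 b]]] [V0 b]] )]
  [M ( [V0 [V0 [V0 [V0 b] [V0 b]] [V0 b]] [V0 b]] )]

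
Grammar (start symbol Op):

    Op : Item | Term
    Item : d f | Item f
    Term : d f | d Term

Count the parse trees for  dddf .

Parse trees for dddf:
  [Op [Term d [Term d [Term d f]]]]

1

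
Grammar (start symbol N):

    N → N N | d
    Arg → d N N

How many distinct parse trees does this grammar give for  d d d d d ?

14

Parse trees for d d d d d (showing first 6 of 14):
  [N [N d] [N [N d] [N [N d] [N [N d] [N d]]]]]
  [N [N d] [N [N d] [N [N [N d] [N d]] [N d]]]]
  [N [N d] [N [N [N d] [N d]] [N [N d] [N d]]]]
  [N [N d] [N [N [N d] [N [N d] [N d]]] [N d]]]
  [N [N d] [N [N [N [N d] [N d]] [N d]] [N d]]]
  [N [N [N d] [N d]] [N [N d] [N [N d] [N d]]]]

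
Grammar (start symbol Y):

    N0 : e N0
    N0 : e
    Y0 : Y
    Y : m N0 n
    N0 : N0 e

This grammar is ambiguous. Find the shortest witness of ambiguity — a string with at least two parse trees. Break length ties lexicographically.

length 3: no string has ≥2 trees
length 4: m e e n has 2 parse trees

Two derivations of m e e n:
  Y ⇒ m N0 n ⇒ m e N0 n ⇒ m e e n
  Y ⇒ m N0 n ⇒ m N0 e n ⇒ m e e n

m e e n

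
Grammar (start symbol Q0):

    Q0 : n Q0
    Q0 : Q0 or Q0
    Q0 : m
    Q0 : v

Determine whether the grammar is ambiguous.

Ambiguous

Witness: n m or m

Derivation 1: Q0 ⇒ n Q0 ⇒ n Q0 or Q0 ⇒ n m or Q0 ⇒ n m or m
Derivation 2: Q0 ⇒ Q0 or Q0 ⇒ n Q0 or Q0 ⇒ n m or Q0 ⇒ n m or m

Two distinct leftmost derivations for the same string.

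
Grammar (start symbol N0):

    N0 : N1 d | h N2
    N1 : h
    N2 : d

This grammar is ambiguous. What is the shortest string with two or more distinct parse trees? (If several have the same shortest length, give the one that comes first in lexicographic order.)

length 2: h d has 2 parse trees

Two derivations of h d:
  N0 ⇒ N1 d ⇒ h d
  N0 ⇒ h N2 ⇒ h d

h d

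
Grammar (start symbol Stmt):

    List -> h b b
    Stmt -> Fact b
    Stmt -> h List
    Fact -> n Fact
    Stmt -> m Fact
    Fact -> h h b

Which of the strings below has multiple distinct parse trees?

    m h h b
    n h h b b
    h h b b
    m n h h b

m h h b: 1 tree
n h h b b: 1 tree
h h b b: 2 trees
m n h h b: 1 tree

h h b b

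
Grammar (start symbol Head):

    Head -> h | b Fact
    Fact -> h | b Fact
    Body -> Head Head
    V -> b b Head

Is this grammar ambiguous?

Unambiguous

(Body, V are unreachable from Head, so their rules don't affect L(Head).) Restricted to the reachable nonterminals, every rule has the form A → t or A → t B, and no two rules for the same A share a first terminal. The grammar encodes a DFA — one run per string.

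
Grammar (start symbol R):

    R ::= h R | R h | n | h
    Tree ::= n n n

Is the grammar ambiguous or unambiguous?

Witness: h h

Derivation 1: R ⇒ h R ⇒ h h
Derivation 2: R ⇒ R h ⇒ h h

Two distinct leftmost derivations for the same string.

Ambiguous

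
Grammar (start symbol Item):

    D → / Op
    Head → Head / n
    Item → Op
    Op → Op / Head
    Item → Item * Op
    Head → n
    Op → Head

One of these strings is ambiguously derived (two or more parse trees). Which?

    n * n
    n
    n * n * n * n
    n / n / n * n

n / n / n * n

n * n: 1 tree
n: 1 tree
n * n * n * n: 1 tree
n / n / n * n: 4 trees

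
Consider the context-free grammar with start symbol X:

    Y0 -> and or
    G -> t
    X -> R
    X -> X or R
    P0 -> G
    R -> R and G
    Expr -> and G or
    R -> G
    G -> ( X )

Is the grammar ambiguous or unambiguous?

(Expr, Y0, P0 are unreachable from X, so their rules don't affect L(X).) X → X or R | R  ;  R → R and G | G  — a left-associative chain with G at the bottom. Each string factors uniquely by precedence.

Unambiguous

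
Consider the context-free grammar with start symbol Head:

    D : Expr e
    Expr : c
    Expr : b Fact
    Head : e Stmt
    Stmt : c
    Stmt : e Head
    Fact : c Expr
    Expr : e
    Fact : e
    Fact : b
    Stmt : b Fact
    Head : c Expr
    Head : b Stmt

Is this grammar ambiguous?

Only Head, Stmt, Fact, Expr are reachable from Head; ignoring the rest: Restricted to the reachable nonterminals, every rule has the form A → t or A → t B, and no two rules for the same A share a first terminal. The grammar encodes a DFA — one run per string.

Unambiguous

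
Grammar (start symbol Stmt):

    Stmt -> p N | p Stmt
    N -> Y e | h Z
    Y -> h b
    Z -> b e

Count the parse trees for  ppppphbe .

Parse trees for ppppphbe:
  [Stmt p [Stmt p [Stmt p [Stmt p [Stmt p [N [Y h b] e]]]]]]
  [Stmt p [Stmt p [Stmt p [Stmt p [Stmt p [N h [Z b e]]]]]]]

2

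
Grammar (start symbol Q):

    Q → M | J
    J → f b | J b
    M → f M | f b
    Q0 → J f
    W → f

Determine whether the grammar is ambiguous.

Ambiguous

Witness: f b

Derivation 1: Q ⇒ M ⇒ f b
Derivation 2: Q ⇒ J ⇒ f b

Two distinct leftmost derivations for the same string.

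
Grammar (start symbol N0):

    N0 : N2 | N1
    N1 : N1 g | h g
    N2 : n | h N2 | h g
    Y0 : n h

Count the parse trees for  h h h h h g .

Parse trees for h h h h h g:
  [N0 [N2 h [N2 h [N2 h [N2 h [N2 h g]]]]]]

1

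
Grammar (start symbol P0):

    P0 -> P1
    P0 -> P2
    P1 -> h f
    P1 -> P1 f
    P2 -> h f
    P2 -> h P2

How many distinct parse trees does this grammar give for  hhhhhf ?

1

Parse trees for hhhhhf:
  [P0 [P2 h [P2 h [P2 h [P2 h [P2 h f]]]]]]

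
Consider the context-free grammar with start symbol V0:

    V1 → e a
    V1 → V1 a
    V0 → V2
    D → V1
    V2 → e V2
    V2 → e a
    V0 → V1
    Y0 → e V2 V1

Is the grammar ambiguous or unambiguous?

Ambiguous

Witness: e a

Derivation 1: V0 ⇒ V2 ⇒ e a
Derivation 2: V0 ⇒ V1 ⇒ e a

Two distinct leftmost derivations for the same string.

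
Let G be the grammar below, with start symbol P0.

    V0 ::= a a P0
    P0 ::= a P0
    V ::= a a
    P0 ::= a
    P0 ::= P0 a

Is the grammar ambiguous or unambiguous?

Ambiguous

Witness: a a

Derivation 1: P0 ⇒ a P0 ⇒ a a
Derivation 2: P0 ⇒ P0 a ⇒ a a

Two distinct leftmost derivations for the same string.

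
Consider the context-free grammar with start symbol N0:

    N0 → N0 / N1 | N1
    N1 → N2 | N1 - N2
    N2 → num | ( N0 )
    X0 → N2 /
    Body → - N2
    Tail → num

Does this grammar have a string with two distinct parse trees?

(X0, Body, Tail are unreachable from N0, so their rules don't affect L(N0).) The grammar is stratified — N0 handles '/' (left-recursive), N1 handles '-', N2 atoms. Each operator has a fixed associativity and precedence level, so every string has one parse.

Unambiguous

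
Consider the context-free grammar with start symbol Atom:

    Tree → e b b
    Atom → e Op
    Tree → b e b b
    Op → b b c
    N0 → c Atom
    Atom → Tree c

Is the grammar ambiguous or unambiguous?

Witness: e b b c

Derivation 1: Atom ⇒ e Op ⇒ e b b c
Derivation 2: Atom ⇒ Tree c ⇒ e b b c

Two distinct leftmost derivations for the same string.

Ambiguous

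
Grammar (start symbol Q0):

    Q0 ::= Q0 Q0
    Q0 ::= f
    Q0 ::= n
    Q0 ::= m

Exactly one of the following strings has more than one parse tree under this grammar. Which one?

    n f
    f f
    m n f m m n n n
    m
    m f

m n f m m n n n

n f: 1 tree
f f: 1 tree
m n f m m n n n: 429 trees
m: 1 tree
m f: 1 tree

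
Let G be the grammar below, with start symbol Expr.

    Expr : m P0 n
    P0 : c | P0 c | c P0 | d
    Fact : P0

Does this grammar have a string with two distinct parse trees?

Witness: m c c n

Derivation 1: Expr ⇒ m P0 n ⇒ m P0 c n ⇒ m c c n
Derivation 2: Expr ⇒ m P0 n ⇒ m c P0 n ⇒ m c c n

Two distinct leftmost derivations for the same string.

Ambiguous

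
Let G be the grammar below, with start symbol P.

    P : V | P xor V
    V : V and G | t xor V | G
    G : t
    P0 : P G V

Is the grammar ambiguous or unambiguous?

Ambiguous

Witness: t xor t

Derivation 1: P ⇒ V ⇒ t xor V ⇒ t xor G ⇒ t xor t
Derivation 2: P ⇒ P xor V ⇒ V xor V ⇒ G xor V ⇒ t xor V ⇒ t xor G ⇒ t xor t

Two distinct leftmost derivations for the same string.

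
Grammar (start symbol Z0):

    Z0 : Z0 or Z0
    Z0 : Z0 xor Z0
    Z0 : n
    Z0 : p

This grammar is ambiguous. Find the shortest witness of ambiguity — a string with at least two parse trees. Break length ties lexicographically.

length 1: no string has ≥2 trees
length 3: no string has ≥2 trees
length 5: n or n or n has 2 parse trees

Two derivations of n or n or n:
  Z0 ⇒ Z0 or Z0 ⇒ Z0 or Z0 or Z0 ⇒ n or Z0 or Z0 ⇒ n or n or Z0 ⇒ n or n or n
  Z0 ⇒ Z0 or Z0 ⇒ n or Z0 ⇒ n or Z0 or Z0 ⇒ n or n or Z0 ⇒ n or n or n

n or n or n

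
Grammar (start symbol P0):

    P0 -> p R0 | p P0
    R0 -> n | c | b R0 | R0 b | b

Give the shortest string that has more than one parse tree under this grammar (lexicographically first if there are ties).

length 2: no string has ≥2 trees
length 3: p b b has 2 parse trees

Two derivations of p b b:
  P0 ⇒ p R0 ⇒ p b R0 ⇒ p b b
  P0 ⇒ p R0 ⇒ p R0 b ⇒ p b b

p b b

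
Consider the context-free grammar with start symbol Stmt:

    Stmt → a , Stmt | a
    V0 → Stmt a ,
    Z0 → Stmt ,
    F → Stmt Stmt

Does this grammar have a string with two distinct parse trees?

Only Stmt is reachable from Stmt; ignoring the rest: Right-recursive list with a separator: after each atom, whether the separator follows determines the rule. One parse per string.

Unambiguous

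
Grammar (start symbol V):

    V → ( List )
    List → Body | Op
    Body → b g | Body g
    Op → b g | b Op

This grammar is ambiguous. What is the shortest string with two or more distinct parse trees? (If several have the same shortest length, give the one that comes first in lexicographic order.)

length 4: ( b g ) has 2 parse trees

Two derivations of ( b g ):
  V ⇒ ( List ) ⇒ ( Body ) ⇒ ( b g )
  V ⇒ ( List ) ⇒ ( Op ) ⇒ ( b g )

( b g )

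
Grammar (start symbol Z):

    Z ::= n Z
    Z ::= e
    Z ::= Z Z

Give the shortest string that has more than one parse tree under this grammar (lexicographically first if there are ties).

length 1: no string has ≥2 trees
length 2: no string has ≥2 trees
length 3: e e e has 2 parse trees

Two derivations of e e e:
  Z ⇒ Z Z ⇒ e Z ⇒ e Z Z ⇒ e e Z ⇒ e e e
  Z ⇒ Z Z ⇒ Z Z Z ⇒ e Z Z ⇒ e e Z ⇒ e e e

e e e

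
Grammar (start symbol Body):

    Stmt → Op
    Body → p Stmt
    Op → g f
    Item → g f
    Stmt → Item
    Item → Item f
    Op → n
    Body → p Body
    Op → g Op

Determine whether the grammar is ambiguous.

Ambiguous

Witness: p g f

Derivation 1: Body ⇒ p Stmt ⇒ p Op ⇒ p g f
Derivation 2: Body ⇒ p Stmt ⇒ p Item ⇒ p g f

Two distinct leftmost derivations for the same string.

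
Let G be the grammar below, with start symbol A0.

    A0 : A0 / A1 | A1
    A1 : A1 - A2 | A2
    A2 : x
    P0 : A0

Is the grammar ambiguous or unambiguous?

Unambiguous

(P0 is unreachable from A0, so its rules don't affect L(A0).) The grammar is stratified — A0 handles '/' (left-recursive), A1 handles '-', A2 atoms. Each operator has a fixed associativity and precedence level, so every string has one parse.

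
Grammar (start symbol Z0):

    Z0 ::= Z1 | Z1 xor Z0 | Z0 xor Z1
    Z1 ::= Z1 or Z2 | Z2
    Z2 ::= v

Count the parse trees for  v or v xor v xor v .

Parse trees for v or v xor v xor v:
  [Z0 [Z1 [Z1 [Z2 v]] or [Z2 v]] xor [Z0 [Z1 [Z2 v]] xor [Z0 [Z1 [Z2 v]]]]]
  [Z0 [Z1 [Z1 [Z2 v]] or [Z2 v]] xor [Z0 [Z0 [Z1 [Z2 v]]] xor [Z1 [Z2 v]]]]
  [Z0 [Z0 [Z1 [Z1 [Z2 v]] or [Z2 v]] xor [Z0 [Z1 [Z2 v]]]] xor [Z1 [Z2 v]]]
  [Z0 [Z0 [Z0 [Z1 [Z1 [Z2 v]] or [Z2 v]]] xor [Z1 [Z2 v]]] xor [Z1 [Z2 v]]]

4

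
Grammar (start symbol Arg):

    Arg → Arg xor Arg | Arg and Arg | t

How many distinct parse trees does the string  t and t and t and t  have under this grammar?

Parse trees for t and t and t and t:
  [Arg [Arg t] and [Arg [Arg t] and [Arg [Arg t] and [Arg t]]]]
  [Arg [Arg t] and [Arg [Arg [Arg t] and [Arg t]] and [Arg t]]]
  [Arg [Arg [Arg t] and [Arg t]] and [Arg [Arg t] and [Arg t]]]
  [Arg [Arg [Arg t] and [Arg [Arg t] and [Arg t]]] and [Arg t]]
  [Arg [Arg [Arg [Arg t] and [Arg t]] and [Arg t]] and [Arg t]]

5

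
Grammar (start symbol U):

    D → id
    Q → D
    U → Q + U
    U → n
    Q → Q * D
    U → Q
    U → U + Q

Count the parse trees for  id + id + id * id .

Parse trees for id + id + id * id:
  [U [Q [D id]] + [U [Q [D id]] + [U [Q [Q [D id]] * [D id]]]]]
  [U [Q [D id]] + [U [U [Q [D id]]] + [Q [Q [D id]] * [D id]]]]
  [U [U [Q [D id]] + [U [Q [D id]]]] + [Q [Q [D id]] * [D id]]]
  [U [U [U [Q [D id]]] + [Q [D id]]] + [Q [Q [D id]] * [D id]]]

4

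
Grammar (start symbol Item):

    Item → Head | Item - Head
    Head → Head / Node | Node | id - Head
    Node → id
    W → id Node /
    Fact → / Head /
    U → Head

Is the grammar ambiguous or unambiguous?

Witness: id - id

Derivation 1: Item ⇒ Head ⇒ id - Head ⇒ id - Node ⇒ id - id
Derivation 2: Item ⇒ Item - Head ⇒ Head - Head ⇒ Node - Head ⇒ id - Head ⇒ id - Node ⇒ id - id

Two distinct leftmost derivations for the same string.

Ambiguous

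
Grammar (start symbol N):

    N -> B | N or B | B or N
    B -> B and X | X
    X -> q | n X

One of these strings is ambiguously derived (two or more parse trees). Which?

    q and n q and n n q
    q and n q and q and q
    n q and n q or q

q and n q and n n q: 1 tree
q and n q and q and q: 1 tree
n q and n q or q: 2 trees

n q and n q or q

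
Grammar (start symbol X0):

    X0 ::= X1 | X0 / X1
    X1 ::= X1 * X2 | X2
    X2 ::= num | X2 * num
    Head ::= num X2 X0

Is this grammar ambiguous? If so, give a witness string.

Witness: num * num

Derivation 1: X0 ⇒ X1 ⇒ X1 * X2 ⇒ X2 * X2 ⇒ num * X2 ⇒ num * num
Derivation 2: X0 ⇒ X1 ⇒ X2 ⇒ X2 * num ⇒ num * num

Two distinct leftmost derivations for the same string.

Ambiguous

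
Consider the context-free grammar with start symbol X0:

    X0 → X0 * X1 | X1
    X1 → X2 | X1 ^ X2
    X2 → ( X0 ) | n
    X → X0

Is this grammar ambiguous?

Unambiguous

(X is unreachable from X0, so its rules don't affect L(X0).) This is a standard precedence ladder (X0 over X1 over X2), with each level left-recursive on its own operator ('*' at X0, '^' at X1). That structure is LR(1), hence unambiguous.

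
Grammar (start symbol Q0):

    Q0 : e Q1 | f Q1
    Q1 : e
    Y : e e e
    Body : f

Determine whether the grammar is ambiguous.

(Y, Body are unreachable from Q0, so their rules don't affect L(Q0).) Each reachable nonterminal has at most one production per leading terminal, and all productions are right-linear; the derivation is determined token-by-token.

Unambiguous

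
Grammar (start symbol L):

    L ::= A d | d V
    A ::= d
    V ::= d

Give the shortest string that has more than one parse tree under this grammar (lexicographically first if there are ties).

d d

length 2: d d has 2 parse trees

Two derivations of d d:
  L ⇒ A d ⇒ d d
  L ⇒ d V ⇒ d d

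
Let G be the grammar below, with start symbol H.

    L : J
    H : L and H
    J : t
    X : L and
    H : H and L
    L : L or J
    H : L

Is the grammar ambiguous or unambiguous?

Witness: t and t

Derivation 1: H ⇒ L and H ⇒ J and H ⇒ t and H ⇒ t and L ⇒ t and J ⇒ t and t
Derivation 2: H ⇒ H and L ⇒ L and L ⇒ J and L ⇒ t and L ⇒ t and J ⇒ t and t

Two distinct leftmost derivations for the same string.

Ambiguous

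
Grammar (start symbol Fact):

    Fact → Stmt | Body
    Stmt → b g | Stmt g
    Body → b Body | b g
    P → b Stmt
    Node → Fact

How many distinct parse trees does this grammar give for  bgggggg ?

Parse trees for bgggggg:
  [Fact [Stmt [Stmt [Stmt [Stmt [Stmt [Stmt b g] g] g] g] g] g]]

1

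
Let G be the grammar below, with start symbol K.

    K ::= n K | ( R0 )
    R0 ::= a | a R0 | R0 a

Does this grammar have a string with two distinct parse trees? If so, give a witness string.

Ambiguous

Witness: ( a a )

Derivation 1: K ⇒ ( R0 ) ⇒ ( a R0 ) ⇒ ( a a )
Derivation 2: K ⇒ ( R0 ) ⇒ ( R0 a ) ⇒ ( a a )

Two distinct leftmost derivations for the same string.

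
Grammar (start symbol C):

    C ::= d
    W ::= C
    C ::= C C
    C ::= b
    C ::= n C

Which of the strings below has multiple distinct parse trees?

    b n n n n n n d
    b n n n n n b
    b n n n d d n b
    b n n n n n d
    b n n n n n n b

b n n n d d n b

b n n n n n n d: 1 tree
b n n n n n b: 1 tree
b n n n d d n b: 20 trees
b n n n n n d: 1 tree
b n n n n n n b: 1 tree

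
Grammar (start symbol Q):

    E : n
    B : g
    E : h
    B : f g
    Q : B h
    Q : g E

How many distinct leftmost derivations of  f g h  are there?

Parse trees for f g h:
  [Q [B f g] h]

1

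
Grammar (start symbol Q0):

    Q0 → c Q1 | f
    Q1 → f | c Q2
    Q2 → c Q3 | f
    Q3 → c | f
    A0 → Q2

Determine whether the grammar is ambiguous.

Unambiguous

Only Q0, Q1, Q2, Q3 are reachable from Q0; ignoring the rest: Each reachable nonterminal has at most one production per leading terminal, and all productions are right-linear; the derivation is determined token-by-token.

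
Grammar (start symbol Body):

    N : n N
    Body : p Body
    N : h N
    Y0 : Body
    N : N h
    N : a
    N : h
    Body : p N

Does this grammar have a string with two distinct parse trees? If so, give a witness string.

Witness: p h h

Derivation 1: Body ⇒ p N ⇒ p h N ⇒ p h h
Derivation 2: Body ⇒ p N ⇒ p N h ⇒ p h h

Two distinct leftmost derivations for the same string.

Ambiguous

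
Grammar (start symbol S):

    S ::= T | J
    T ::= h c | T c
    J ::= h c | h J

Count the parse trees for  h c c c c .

1

Parse trees for h c c c c:
  [S [T [T [T [T h c] c] c] c]]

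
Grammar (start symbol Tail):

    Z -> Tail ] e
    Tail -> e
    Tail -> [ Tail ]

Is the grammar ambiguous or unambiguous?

(Z is unreachable from Tail, so its rules don't affect L(Tail).) L(Tail) is { openⁿ atom closeⁿ : n ≥ 0 }. The bracket depth fixes n, and the derivation is forced at every step.

Unambiguous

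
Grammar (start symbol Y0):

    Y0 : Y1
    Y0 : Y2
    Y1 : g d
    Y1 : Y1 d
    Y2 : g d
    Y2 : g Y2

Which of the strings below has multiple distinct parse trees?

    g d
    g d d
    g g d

g d: 2 trees
g d d: 1 tree
g g d: 1 tree

g d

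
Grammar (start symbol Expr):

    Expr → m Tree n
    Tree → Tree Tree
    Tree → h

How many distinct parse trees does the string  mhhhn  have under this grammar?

Parse trees for mhhhn:
  [Expr m [Tree [Tree h] [Tree [Tree h] [Tree h]]] n]
  [Expr m [Tree [Tree [Tree h] [Tree h]] [Tree h]] n]

2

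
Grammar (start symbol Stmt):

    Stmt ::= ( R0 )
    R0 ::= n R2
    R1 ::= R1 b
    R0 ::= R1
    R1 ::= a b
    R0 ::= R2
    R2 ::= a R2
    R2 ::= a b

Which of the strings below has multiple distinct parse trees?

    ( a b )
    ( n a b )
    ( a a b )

( a b ): 2 trees
( n a b ): 1 tree
( a a b ): 1 tree

( a b )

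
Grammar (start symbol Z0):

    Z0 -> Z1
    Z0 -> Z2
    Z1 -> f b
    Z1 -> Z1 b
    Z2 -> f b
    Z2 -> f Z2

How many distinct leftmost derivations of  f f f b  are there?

Parse trees for f f f b:
  [Z0 [Z2 f [Z2 f [Z2 f b]]]]

1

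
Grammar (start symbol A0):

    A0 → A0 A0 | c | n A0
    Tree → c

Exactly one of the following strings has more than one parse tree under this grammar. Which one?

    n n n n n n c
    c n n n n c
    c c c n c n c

n n n n n n c: 1 tree
c n n n n c: 1 tree
c c c n c n c: 19 trees

c c c n c n c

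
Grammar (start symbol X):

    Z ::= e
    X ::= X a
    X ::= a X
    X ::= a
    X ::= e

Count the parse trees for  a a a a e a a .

15

Parse trees for a a a a e a a (showing first 6 of 15):
  [X [X [X a [X a [X a [X a [X e]]]]] a] a]
  [X [X a [X [X a [X a [X a [X e]]]] a]] a]
  [X [X a [X a [X [X a [X a [X e]]] a]]] a]
  [X [X a [X a [X a [X [X a [X e]] a]]]] a]
  [X [X a [X a [X a [X a [X [X e] a]]]]] a]
  [X a [X [X [X a [X a [X a [X e]]]] a] a]]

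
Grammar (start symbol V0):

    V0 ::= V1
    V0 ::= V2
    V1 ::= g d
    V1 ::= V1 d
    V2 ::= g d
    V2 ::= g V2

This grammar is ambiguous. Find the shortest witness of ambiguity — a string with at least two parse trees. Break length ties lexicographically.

g d

length 2: g d has 2 parse trees

Two derivations of g d:
  V0 ⇒ V1 ⇒ g d
  V0 ⇒ V2 ⇒ g d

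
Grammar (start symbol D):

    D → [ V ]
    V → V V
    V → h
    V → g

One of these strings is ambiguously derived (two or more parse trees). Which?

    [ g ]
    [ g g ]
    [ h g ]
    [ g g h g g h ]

[ g ]: 1 tree
[ g g ]: 1 tree
[ h g ]: 1 tree
[ g g h g g h ]: 42 trees

[ g g h g g h ]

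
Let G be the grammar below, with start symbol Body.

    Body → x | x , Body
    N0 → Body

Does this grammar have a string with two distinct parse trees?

Unambiguous

Only Body is reachable from Body; ignoring the rest: The reachable grammar is A → atom sep A | atom. Each atom is followed by either the separator (recurse) or end-of-string (stop) — no choice point.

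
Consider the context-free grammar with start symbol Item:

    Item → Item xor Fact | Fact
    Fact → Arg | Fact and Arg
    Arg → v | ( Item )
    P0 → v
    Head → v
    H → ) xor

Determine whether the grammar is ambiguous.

Unambiguous

Only Item, Fact, Arg are reachable from Item; ignoring the rest: The grammar is stratified — Item handles 'xor' (left-recursive), Fact handles 'and', Arg atoms. Each operator has a fixed associativity and precedence level, so every string has one parse.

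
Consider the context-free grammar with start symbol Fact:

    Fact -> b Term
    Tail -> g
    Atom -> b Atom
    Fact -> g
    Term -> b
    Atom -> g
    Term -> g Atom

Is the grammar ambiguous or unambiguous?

Only Fact, Term, Atom are reachable from Fact; ignoring the rest: Each reachable nonterminal has at most one production per leading terminal, and all productions are right-linear; the derivation is determined token-by-token.

Unambiguous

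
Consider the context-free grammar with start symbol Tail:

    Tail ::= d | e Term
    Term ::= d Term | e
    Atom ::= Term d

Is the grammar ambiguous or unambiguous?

Only Tail, Term are reachable from Tail; ignoring the rest: Each reachable nonterminal has at most one production per leading terminal, and all productions are right-linear; the derivation is determined token-by-token.

Unambiguous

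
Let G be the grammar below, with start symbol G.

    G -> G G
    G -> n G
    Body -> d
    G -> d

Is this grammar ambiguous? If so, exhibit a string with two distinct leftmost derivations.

Witness: d d d

Derivation 1: G ⇒ G G ⇒ G G G ⇒ d G G ⇒ d d G ⇒ d d d
Derivation 2: G ⇒ G G ⇒ d G ⇒ d G G ⇒ d d G ⇒ d d d

Two distinct leftmost derivations for the same string.

Ambiguous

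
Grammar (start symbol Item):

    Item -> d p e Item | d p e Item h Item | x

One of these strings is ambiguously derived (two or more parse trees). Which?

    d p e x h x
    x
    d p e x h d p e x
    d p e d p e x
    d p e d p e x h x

d p e x h x: 1 tree
x: 1 tree
d p e x h d p e x: 1 tree
d p e d p e x: 1 tree
d p e d p e x h x: 2 trees

d p e d p e x h x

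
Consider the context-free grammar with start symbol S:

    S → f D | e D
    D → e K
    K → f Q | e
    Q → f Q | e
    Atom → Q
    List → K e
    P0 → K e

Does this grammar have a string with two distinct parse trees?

Unambiguous

(Atom, List, P0 are unreachable from S, so their rules don't affect L(S).) Each reachable nonterminal has at most one production per leading terminal, and all productions are right-linear; the derivation is determined token-by-token.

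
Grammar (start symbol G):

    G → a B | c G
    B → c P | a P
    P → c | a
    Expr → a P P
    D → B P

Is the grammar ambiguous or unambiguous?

(Expr, D are unreachable from G, so their rules don't affect L(G).) Each reachable nonterminal has at most one production per leading terminal, and all productions are right-linear; the derivation is determined token-by-token.

Unambiguous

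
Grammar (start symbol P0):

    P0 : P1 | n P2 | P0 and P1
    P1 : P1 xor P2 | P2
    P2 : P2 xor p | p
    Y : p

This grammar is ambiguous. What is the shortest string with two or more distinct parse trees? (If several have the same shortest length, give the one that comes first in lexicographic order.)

p xor p

length 1: no string has ≥2 trees
length 2: no string has ≥2 trees
length 3: p xor p has 2 parse trees

Two derivations of p xor p:
  P0 ⇒ P1 ⇒ P1 xor P2 ⇒ P2 xor P2 ⇒ p xor P2 ⇒ p xor p
  P0 ⇒ P1 ⇒ P2 ⇒ P2 xor p ⇒ p xor p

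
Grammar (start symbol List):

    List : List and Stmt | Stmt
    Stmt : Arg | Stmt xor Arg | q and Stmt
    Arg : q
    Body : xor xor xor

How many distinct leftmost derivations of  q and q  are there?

2

Parse trees for q and q:
  [List [List [Stmt [Arg q]]] and [Stmt [Arg q]]]
  [List [Stmt q and [Stmt [Arg q]]]]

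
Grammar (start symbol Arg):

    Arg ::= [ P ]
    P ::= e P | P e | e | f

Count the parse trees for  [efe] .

2

Parse trees for [efe]:
  [Arg [ [P e [P [P f] e]] ]]
  [Arg [ [P [P e [P f]] e] ]]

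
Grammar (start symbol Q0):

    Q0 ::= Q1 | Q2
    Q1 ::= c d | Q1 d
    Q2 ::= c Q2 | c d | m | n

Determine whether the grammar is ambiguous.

Ambiguous

Witness: c d

Derivation 1: Q0 ⇒ Q1 ⇒ c d
Derivation 2: Q0 ⇒ Q2 ⇒ c d

Two distinct leftmost derivations for the same string.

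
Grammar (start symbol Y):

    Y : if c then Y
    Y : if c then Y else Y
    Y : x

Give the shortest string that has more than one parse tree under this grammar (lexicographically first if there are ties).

if c then if c then x else x

length 1: no string has ≥2 trees
length 4: no string has ≥2 trees
length 6: no string has ≥2 trees
length 7: no string has ≥2 trees
length 9: if c then if c then x else x has 2 parse trees

Two derivations of if c then if c then x else x:
  Y ⇒ if c then Y ⇒ if c then if c then Y else Y ⇒ if c then if c then x else Y ⇒ if c then if c then x else x
  Y ⇒ if c then Y else Y ⇒ if c then if c then Y else Y ⇒ if c then if c then x else Y ⇒ if c then if c then x else x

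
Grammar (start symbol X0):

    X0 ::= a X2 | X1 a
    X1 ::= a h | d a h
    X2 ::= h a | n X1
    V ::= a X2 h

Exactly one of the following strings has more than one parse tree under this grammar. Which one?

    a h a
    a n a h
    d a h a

a h a: 2 trees
a n a h: 1 tree
d a h a: 1 tree

a h a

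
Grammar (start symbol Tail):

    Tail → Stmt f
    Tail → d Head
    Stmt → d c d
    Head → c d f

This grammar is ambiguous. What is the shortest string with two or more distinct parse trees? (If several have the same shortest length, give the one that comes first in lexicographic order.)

d c d f

length 4: d c d f has 2 parse trees

Two derivations of d c d f:
  Tail ⇒ Stmt f ⇒ d c d f
  Tail ⇒ d Head ⇒ d c d f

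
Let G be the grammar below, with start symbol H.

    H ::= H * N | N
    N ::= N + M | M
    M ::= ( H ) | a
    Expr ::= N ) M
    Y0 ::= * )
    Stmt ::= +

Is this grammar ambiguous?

Unambiguous

Only H, N, M are reachable from H; ignoring the rest: This is a standard precedence ladder (H over N over M), with each level left-recursive on its own operator ('*' at H, '+' at N). That structure is LR(1), hence unambiguous.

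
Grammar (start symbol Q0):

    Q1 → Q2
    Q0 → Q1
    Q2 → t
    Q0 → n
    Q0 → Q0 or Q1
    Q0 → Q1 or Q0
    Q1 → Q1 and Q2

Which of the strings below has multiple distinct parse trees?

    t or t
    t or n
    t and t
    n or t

t or t

t or t: 2 trees
t or n: 1 tree
t and t: 1 tree
n or t: 1 tree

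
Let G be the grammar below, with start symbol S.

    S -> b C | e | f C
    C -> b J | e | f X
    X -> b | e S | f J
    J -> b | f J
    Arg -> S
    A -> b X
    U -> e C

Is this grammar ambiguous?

(Arg, A, U are unreachable from S, so their rules don't affect L(S).) The reachable rules are right-linear with at most one rule per (nonterminal, next-terminal) pair. Each input token forces the next rule, so parsing is deterministic.

Unambiguous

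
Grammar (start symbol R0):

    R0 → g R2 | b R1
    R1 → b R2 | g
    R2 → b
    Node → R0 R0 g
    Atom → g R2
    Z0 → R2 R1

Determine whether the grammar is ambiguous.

Unambiguous

Only R0, R1, R2 are reachable from R0; ignoring the rest: The reachable rules are right-linear with at most one rule per (nonterminal, next-terminal) pair. Each input token forces the next rule, so parsing is deterministic.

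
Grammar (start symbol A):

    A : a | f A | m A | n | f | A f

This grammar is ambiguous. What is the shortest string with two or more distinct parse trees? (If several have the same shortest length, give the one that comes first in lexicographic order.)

length 1: no string has ≥2 trees
length 2: f f has 2 parse trees

Two derivations of f f:
  A ⇒ f A ⇒ f f
  A ⇒ A f ⇒ f f

f f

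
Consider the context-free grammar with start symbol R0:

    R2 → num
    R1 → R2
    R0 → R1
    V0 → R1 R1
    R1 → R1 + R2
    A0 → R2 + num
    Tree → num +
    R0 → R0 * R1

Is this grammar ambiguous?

Unambiguous

Only R0, R1, R2 are reachable from R0; ignoring the rest: R0 → R0 * R1 | R1  ;  R1 → R1 + R2 | R2  — a left-associative chain with R2 at the bottom. Each string factors uniquely by precedence.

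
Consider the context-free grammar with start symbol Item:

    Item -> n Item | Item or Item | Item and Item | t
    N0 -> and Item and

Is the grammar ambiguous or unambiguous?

Witness: n t and t

Derivation 1: Item ⇒ n Item ⇒ n Item and Item ⇒ n t and Item ⇒ n t and t
Derivation 2: Item ⇒ Item and Item ⇒ n Item and Item ⇒ n t and Item ⇒ n t and t

Two distinct leftmost derivations for the same string.

Ambiguous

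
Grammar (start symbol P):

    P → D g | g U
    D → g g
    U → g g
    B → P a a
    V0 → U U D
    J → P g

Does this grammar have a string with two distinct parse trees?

Witness: g g g

Derivation 1: P ⇒ D g ⇒ g g g
Derivation 2: P ⇒ g U ⇒ g g g

Two distinct leftmost derivations for the same string.

Ambiguous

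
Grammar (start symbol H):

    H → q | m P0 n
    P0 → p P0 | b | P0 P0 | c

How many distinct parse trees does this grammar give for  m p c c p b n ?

5

Parse trees for m p c c p b n:
  [H m [P0 p [P0 [P0 c] [P0 [P0 c] [P0 p [P0 b]]]]] n]
  [H m [P0 p [P0 [P0 [P0 c] [P0 c]] [P0 p [P0 b]]]] n]
  [H m [P0 [P0 p [P0 c]] [P0 [P0 c] [P0 p [P0 b]]]] n]
  [H m [P0 [P0 p [P0 [P0 c] [P0 c]]] [P0 p [P0 b]]] n]
  [H m [P0 [P0 [P0 p [P0 c]] [P0 c]] [P0 p [P0 b]]] n]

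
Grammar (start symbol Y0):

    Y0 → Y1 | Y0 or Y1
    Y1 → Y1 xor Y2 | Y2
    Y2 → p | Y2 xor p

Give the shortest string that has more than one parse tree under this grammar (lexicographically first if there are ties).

length 1: no string has ≥2 trees
length 3: p xor p has 2 parse trees

Two derivations of p xor p:
  Y0 ⇒ Y1 ⇒ Y1 xor Y2 ⇒ Y2 xor Y2 ⇒ p xor Y2 ⇒ p xor p
  Y0 ⇒ Y1 ⇒ Y2 ⇒ Y2 xor p ⇒ p xor p

p xor p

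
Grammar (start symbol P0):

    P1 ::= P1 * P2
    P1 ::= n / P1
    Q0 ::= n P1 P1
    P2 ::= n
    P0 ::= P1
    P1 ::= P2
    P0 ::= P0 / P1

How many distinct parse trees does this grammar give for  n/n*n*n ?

4

Parse trees for n/n*n*n:
  [P0 [P1 [P1 [P1 n / [P1 [P2 n]]] * [P2 n]] * [P2 n]]]
  [P0 [P1 [P1 n / [P1 [P1 [P2 n]] * [P2 n]]] * [P2 n]]]
  [P0 [P1 n / [P1 [P1 [P1 [P2 n]] * [P2 n]] * [P2 n]]]]
  [P0 [P0 [P1 [P2 n]]] / [P1 [P1 [P1 [P2 n]] * [P2 n]] * [P2 n]]]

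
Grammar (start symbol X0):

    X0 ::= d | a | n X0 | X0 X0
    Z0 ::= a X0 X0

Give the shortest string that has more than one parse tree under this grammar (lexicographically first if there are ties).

length 1: no string has ≥2 trees
length 2: no string has ≥2 trees
length 3: a a a has 2 parse trees

Two derivations of a a a:
  X0 ⇒ X0 X0 ⇒ a X0 ⇒ a X0 X0 ⇒ a a X0 ⇒ a a a
  X0 ⇒ X0 X0 ⇒ X0 X0 X0 ⇒ a X0 X0 ⇒ a a X0 ⇒ a a a

a a a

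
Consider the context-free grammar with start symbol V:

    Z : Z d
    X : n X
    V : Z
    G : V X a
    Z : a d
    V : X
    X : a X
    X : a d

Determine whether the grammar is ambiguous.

Witness: a d

Derivation 1: V ⇒ Z ⇒ a d
Derivation 2: V ⇒ X ⇒ a d

Two distinct leftmost derivations for the same string.

Ambiguous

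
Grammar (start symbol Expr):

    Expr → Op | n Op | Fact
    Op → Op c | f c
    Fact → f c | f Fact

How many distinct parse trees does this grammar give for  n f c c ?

Parse trees for n f c c:
  [Expr n [Op [Op f c] c]]

1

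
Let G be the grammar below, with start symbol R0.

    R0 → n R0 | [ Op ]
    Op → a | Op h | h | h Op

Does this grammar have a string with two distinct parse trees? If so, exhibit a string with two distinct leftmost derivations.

Witness: [ h h ]

Derivation 1: R0 ⇒ [ Op ] ⇒ [ Op h ] ⇒ [ h h ]
Derivation 2: R0 ⇒ [ Op ] ⇒ [ h Op ] ⇒ [ h h ]

Two distinct leftmost derivations for the same string.

Ambiguous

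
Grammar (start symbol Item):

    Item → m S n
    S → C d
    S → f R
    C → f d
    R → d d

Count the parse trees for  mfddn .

Parse trees for mfddn:
  [Item m [S [C f d] d] n]
  [Item m [S f [R d d]] n]

2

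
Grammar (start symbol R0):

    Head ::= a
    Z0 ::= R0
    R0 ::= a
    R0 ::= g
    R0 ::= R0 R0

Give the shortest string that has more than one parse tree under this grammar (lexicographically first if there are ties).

length 1: no string has ≥2 trees
length 2: no string has ≥2 trees
length 3: a a a has 2 parse trees

Two derivations of a a a:
  R0 ⇒ R0 R0 ⇒ a R0 ⇒ a R0 R0 ⇒ a a R0 ⇒ a a a
  R0 ⇒ R0 R0 ⇒ R0 R0 R0 ⇒ a R0 R0 ⇒ a a R0 ⇒ a a a

a a a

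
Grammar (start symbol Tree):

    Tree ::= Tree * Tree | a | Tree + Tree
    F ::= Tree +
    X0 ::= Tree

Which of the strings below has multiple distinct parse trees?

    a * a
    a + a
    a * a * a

a * a * a

a * a: 1 tree
a + a: 1 tree
a * a * a: 2 trees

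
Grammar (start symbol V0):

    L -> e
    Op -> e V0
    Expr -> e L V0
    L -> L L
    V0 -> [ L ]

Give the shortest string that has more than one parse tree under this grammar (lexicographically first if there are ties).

length 3: no string has ≥2 trees
length 4: no string has ≥2 trees
length 5: [ e e e ] has 2 parse trees

Two derivations of [ e e e ]:
  V0 ⇒ [ L ] ⇒ [ L L ] ⇒ [ e L ] ⇒ [ e L L ] ⇒ [ e e L ] ⇒ [ e e e ]
  V0 ⇒ [ L ] ⇒ [ L L ] ⇒ [ L L L ] ⇒ [ e L L ] ⇒ [ e e L ] ⇒ [ e e e ]

[ e e e ]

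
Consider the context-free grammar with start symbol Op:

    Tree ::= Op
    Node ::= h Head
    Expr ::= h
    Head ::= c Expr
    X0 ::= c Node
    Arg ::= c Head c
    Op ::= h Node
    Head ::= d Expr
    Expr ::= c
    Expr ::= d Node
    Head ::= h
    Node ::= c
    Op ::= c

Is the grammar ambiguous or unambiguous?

Unambiguous

(X0, Arg, Tree are unreachable from Op, so their rules don't affect L(Op).) Each reachable nonterminal has at most one production per leading terminal, and all productions are right-linear; the derivation is determined token-by-token.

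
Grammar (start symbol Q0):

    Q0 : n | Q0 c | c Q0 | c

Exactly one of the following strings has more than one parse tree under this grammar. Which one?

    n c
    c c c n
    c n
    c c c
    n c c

n c: 1 tree
c c c n: 1 tree
c n: 1 tree
c c c: 4 trees
n c c: 1 tree

c c c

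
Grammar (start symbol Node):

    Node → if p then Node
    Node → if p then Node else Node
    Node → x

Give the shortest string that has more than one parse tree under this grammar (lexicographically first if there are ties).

length 1: no string has ≥2 trees
length 4: no string has ≥2 trees
length 6: no string has ≥2 trees
length 7: no string has ≥2 trees
length 9: if p then if p then x else x has 2 parse trees

Two derivations of if p then if p then x else x:
  Node ⇒ if p then Node ⇒ if p then if p then Node else Node ⇒ if p then if p then x else Node ⇒ if p then if p then x else x
  Node ⇒ if p then Node else Node ⇒ if p then if p then Node else Node ⇒ if p then if p then x else Node ⇒ if p then if p then x else x

if p then if p then x else x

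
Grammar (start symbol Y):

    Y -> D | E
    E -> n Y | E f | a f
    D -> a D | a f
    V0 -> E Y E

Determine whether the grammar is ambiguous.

Witness: a f

Derivation 1: Y ⇒ D ⇒ a f
Derivation 2: Y ⇒ E ⇒ a f

Two distinct leftmost derivations for the same string.

Ambiguous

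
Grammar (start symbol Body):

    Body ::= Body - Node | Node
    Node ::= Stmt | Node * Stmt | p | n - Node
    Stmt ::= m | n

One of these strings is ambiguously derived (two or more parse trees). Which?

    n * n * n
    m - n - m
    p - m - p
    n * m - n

n * n * n: 1 tree
m - n - m: 2 trees
p - m - p: 1 tree
n * m - n: 1 tree

m - n - m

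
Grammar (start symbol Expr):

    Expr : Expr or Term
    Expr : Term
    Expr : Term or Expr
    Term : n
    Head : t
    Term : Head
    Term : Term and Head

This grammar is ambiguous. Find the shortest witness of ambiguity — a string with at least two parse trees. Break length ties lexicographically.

n or n

length 1: no string has ≥2 trees
length 3: n or n has 2 parse trees

Two derivations of n or n:
  Expr ⇒ Expr or Term ⇒ Term or Term ⇒ n or Term ⇒ n or n
  Expr ⇒ Term or Expr ⇒ n or Expr ⇒ n or Term ⇒ n or n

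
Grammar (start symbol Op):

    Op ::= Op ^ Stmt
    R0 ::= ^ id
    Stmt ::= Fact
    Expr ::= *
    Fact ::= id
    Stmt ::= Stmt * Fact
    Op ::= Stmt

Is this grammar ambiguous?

Only Op, Stmt, Fact are reachable from Op; ignoring the rest: This is a standard precedence ladder (Op over Stmt over Fact), with each level left-recursive on its own operator ('^' at Op, '*' at Stmt). That structure is LR(1), hence unambiguous.

Unambiguous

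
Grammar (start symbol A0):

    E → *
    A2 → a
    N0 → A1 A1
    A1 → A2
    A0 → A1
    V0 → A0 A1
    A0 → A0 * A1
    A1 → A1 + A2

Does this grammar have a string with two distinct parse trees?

Unambiguous

Only A0, A1, A2 are reachable from A0; ignoring the rest: This is a standard precedence ladder (A0 over A1 over A2), with each level left-recursive on its own operator ('*' at A0, '+' at A1). That structure is LR(1), hence unambiguous.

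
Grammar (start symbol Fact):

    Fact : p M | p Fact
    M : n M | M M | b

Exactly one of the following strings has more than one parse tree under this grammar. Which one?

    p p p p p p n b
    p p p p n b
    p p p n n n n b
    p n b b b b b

p p p p p p n b: 1 tree
p p p p n b: 1 tree
p p p n n n n b: 1 tree
p n b b b b b: 42 trees

p n b b b b b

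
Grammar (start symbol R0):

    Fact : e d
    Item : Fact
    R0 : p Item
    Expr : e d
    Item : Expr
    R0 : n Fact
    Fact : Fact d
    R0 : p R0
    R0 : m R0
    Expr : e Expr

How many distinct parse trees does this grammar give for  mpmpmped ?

Parse trees for mpmpmped:
  [R0 m [R0 p [R0 m [R0 p [R0 m [R0 p [Item [Fact e d]]]]]]]]
  [R0 m [R0 p [R0 m [R0 p [R0 m [R0 p [Item [Expr e d]]]]]]]]

2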